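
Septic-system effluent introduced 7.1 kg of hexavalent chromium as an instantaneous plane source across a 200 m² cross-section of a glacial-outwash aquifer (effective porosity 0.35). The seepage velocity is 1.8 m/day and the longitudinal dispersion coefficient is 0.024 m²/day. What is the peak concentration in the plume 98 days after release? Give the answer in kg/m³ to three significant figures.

0.0187 kg/m³

The peak of an instantaneous 1D plume sits at x = vt; there the Gaussian factor is 1 and C_max = M/(n_e·A·√(4πDt)), where n_e·A is the pore area the mass is dissolved in.
√(4πDt) = √(4π × 0.024 × 98) = 5.437 m, so C_max = 7.1/(0.35 × 200 × 5.437) = 0.0187 kg/m³.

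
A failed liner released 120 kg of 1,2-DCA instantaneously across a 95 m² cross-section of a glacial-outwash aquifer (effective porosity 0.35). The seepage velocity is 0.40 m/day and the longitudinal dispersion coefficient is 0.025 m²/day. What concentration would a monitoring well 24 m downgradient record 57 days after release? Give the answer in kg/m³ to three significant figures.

0.662 kg/m³

For an instantaneous plane source, C(x,t) = M/(n_e·A·√(4πDt)) · exp(−(x−vt)²/(4Dt)), with n_e·A the pore (flow) area.
Plume center vt = 0.40 × 57 = 22.8 m, so the well at 24 m is 1.2 m downgradient of the peak.
√(4πDt) = 4.232 m, giving peak height M/(n_e·A·√(4πDt)) = 120/(0.35 × 95 × 4.232) = 0.8528 kg/m³.
(x−vt)²/(4Dt) = (1.2)²/(4 × 0.025 × 57) = 0.2526; exp(−0.2526) = 0.7768.
C = 0.8528 × 0.7768 = 0.662 kg/m³.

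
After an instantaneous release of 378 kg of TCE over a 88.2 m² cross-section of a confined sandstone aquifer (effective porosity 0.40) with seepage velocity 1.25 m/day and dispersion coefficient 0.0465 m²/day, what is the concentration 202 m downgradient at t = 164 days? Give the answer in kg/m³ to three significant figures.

0.815 kg/m³

For an instantaneous plane source, C(x,t) = M/(n_e·A·√(4πDt)) · exp(−(x−vt)²/(4Dt)), with n_e·A the pore (flow) area.
Plume center vt = 1.25 × 164 = 205 m, so the well at 202 m is 3 m upgradient of the peak.
√(4πDt) = 9.789 m, giving peak height M/(n_e·A·√(4πDt)) = 378/(0.40 × 88.2 × 9.789) = 1.095 kg/m³.
(x−vt)²/(4Dt) = (-3)²/(4 × 0.0465 × 164) = 0.2950; exp(−0.2950) = 0.7445.
C = 1.095 × 0.7445 = 0.815 kg/m³.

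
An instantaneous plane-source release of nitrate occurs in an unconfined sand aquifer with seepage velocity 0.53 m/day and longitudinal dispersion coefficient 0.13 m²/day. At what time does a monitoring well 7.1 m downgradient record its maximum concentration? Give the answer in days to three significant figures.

For the 1D instantaneous-source solution, setting ∂C/∂t = 0 at fixed x gives v²t² + 2Dt − x² = 0, so t = (√(D² + v²x²) − D)/v².
√(D² + v²x²) = √(0.13² + 0.53² × 7.1²) = 3.765; v² = 0.2809.
t = (3.765 − 0.13)/0.2809 = 12.9 days (vs. the pure-advection estimate x/v = 13.4 d).

12.9 days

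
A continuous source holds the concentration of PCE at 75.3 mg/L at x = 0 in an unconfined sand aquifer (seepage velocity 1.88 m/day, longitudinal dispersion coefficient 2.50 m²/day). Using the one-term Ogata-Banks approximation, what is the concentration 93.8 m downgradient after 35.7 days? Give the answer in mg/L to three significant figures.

For a continuous step input, C/C₀ ≈ ½·erfc((x−vt)/(2√(Dt))).
vt = 1.88 × 35.7 = 67.116 m and 2√(Dt) = 2√(2.50 × 35.7) = 18.89 m.
Argument (x−vt)/(2√(Dt)) = (93.8 − 67.116)/18.89 = 1.413; ½·erfc(1.413) = 0.02284.
C = 75.3 × 0.02284 = 1.72 mg/L.

1.72 mg/L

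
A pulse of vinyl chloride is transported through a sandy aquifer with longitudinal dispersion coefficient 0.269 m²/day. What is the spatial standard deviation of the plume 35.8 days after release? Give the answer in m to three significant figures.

Dispersive spreading gives a Gaussian with σ² = 2Dt; advection only shifts the center.
σ = √(2 × 0.269 × 35.8) = 4.39 m.

4.39 m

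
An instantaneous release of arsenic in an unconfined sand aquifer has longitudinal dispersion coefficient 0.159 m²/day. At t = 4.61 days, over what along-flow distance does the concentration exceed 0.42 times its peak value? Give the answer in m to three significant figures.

3.19 m

The plume is Gaussian with σ = √(2Dt) = √(2 × 0.159 × 4.61) = 1.211 m.
C/C_peak = exp(−Δx²/(2σ²)) = 0.42 ⇒ Δx = σ·√(−2 ln 0.42) = 1.211 × 1.317 = 1.595 m.
Width = 2Δx = 3.19 m.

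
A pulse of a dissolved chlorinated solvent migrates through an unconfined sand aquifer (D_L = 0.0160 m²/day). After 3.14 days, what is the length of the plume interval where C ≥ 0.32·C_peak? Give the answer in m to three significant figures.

The plume is Gaussian with σ = √(2Dt) = √(2 × 0.0160 × 3.14) = 0.3170 m.
C/C_peak = exp(−Δx²/(2σ²)) = 0.32 ⇒ Δx = σ·√(−2 ln 0.32) = 0.3170 × 1.510 = 0.4787 m.
Width = 2Δx = 0.957 m.

0.957 m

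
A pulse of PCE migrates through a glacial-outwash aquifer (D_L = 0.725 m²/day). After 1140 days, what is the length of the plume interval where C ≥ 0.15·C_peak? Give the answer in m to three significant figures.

158 m

The plume is Gaussian with σ = √(2Dt) = √(2 × 0.725 × 1140) = 40.66 m.
C/C_peak = exp(−Δx²/(2σ²)) = 0.15 ⇒ Δx = σ·√(−2 ln 0.15) = 40.66 × 1.948 = 79.21 m.
Width = 2Δx = 158 m.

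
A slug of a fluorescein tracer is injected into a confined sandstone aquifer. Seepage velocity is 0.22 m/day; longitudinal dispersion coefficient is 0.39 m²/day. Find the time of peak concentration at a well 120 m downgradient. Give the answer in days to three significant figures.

For the 1D instantaneous-source solution, setting ∂C/∂t = 0 at fixed x gives v²t² + 2Dt − x² = 0, so t = (√(D² + v²x²) − D)/v².
√(D² + v²x²) = √(0.39² + 0.22² × 120²) = 26.40; v² = 0.0484.
t = (26.40 − 0.39)/0.0484 = 537 days (vs. the pure-advection estimate x/v = 545 d).

537 days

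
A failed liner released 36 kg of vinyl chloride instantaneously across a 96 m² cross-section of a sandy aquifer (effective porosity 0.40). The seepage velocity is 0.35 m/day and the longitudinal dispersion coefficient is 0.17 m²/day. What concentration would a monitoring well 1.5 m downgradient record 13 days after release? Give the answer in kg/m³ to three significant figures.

For an instantaneous plane source, C(x,t) = M/(n_e·A·√(4πDt)) · exp(−(x−vt)²/(4Dt)), with n_e·A the pore (flow) area.
Plume center vt = 0.35 × 13 = 4.55 m, so the well at 1.5 m is 3.05 m upgradient of the peak.
√(4πDt) = 5.270 m, giving peak height M/(n_e·A·√(4πDt)) = 36/(0.40 × 96 × 5.270) = 0.1779 kg/m³.
(x−vt)²/(4Dt) = (-3.05)²/(4 × 0.17 × 13) = 1.052; exp(−1.052) = 0.3492.
C = 0.1779 × 0.3492 = 0.0621 kg/m³.

0.0621 kg/m³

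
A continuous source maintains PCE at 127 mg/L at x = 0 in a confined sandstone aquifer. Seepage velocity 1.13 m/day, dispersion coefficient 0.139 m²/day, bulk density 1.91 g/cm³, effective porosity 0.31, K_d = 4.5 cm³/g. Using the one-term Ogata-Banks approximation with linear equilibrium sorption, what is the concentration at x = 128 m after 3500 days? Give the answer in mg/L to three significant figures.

Retardation factor R = 1 + ρ_b·K_d/n = 1 + 1.91 × 4.5/0.31 = 28.73.
Sorption retards both mechanisms: v_R = v/R = 0.03933 m/day, D_R = D/R = 0.004838 m²/day.
v_R·t = 0.03933 × 3500 = 137.655 m; 2√(D_R t) = 8.230 m; argument = (128 − 137.655)/8.230 = -1.173.
C = C₀ × ½·erfc(-1.173) = 127 × 0.9514 = 121 mg/L.

121 mg/L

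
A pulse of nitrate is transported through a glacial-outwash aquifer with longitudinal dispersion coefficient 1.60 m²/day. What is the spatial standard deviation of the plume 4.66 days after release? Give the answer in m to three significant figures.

Dispersive spreading gives a Gaussian with σ² = 2Dt; advection only shifts the center.
σ = √(2 × 1.60 × 4.66) = 3.86 m.

3.86 m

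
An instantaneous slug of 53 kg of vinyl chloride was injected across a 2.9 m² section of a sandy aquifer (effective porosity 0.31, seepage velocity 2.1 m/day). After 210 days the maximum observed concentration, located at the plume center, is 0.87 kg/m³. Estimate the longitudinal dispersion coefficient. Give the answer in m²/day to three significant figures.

At the plume center C_max = M/(n_e·A·√(4πDt)), so D = M²/(4πt·(n_e·A·C_max)²).
n_e·A·C_max = 0.31 × 2.9 × 0.87 = 0.7821 kg/m.
D = 53²/(4π × 210 × 0.7821²) = 1.74 m²/day.

1.74 m²/day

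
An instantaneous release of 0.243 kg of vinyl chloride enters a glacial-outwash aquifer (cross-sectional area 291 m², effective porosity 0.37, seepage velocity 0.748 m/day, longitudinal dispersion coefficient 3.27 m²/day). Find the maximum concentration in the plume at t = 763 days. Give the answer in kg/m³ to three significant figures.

1.27e-05 kg/m³

The peak of an instantaneous 1D plume sits at x = vt; there the Gaussian factor is 1 and C_max = M/(n_e·A·√(4πDt)), where n_e·A is the pore area the mass is dissolved in.
√(4πDt) = √(4π × 3.27 × 763) = 177.1 m, so C_max = 0.243/(0.37 × 291 × 177.1) = 1.27e-05 kg/m³.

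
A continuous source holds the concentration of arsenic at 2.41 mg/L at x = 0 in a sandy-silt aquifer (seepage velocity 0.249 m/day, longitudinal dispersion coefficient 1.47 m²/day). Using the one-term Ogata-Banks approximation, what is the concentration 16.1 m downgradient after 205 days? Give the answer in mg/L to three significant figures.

For a continuous step input, C/C₀ ≈ ½·erfc((x−vt)/(2√(Dt))).
vt = 0.249 × 205 = 51.045 m and 2√(Dt) = 2√(1.47 × 205) = 34.72 m.
Argument (x−vt)/(2√(Dt)) = (16.1 − 51.045)/34.72 = -1.006; ½·erfc(-1.006) = 0.9226.
C = 2.41 × 0.9226 = 2.22 mg/L.

2.22 mg/L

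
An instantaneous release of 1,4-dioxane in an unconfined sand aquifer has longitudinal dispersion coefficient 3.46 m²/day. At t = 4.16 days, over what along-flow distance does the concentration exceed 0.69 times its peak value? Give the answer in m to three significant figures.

9.24 m

The plume is Gaussian with σ = √(2Dt) = √(2 × 3.46 × 4.16) = 5.365 m.
C/C_peak = exp(−Δx²/(2σ²)) = 0.69 ⇒ Δx = σ·√(−2 ln 0.69) = 5.365 × 0.8615 = 4.622 m.
Width = 2Δx = 9.24 m.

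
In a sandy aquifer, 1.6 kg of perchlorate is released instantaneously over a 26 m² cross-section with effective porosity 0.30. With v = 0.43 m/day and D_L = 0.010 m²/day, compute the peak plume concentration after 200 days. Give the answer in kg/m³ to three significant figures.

0.0409 kg/m³

The peak of an instantaneous 1D plume sits at x = vt; there the Gaussian factor is 1 and C_max = M/(n_e·A·√(4πDt)), where n_e·A is the pore area the mass is dissolved in.
√(4πDt) = √(4π × 0.010 × 200) = 5.013 m, so C_max = 1.6/(0.30 × 26 × 5.013) = 0.0409 kg/m³.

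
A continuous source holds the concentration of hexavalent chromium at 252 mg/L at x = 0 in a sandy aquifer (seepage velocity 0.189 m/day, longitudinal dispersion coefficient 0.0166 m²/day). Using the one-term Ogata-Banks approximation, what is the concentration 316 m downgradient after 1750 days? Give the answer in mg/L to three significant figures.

245 mg/L

For a continuous step input, C/C₀ ≈ ½·erfc((x−vt)/(2√(Dt))).
vt = 0.189 × 1750 = 330.75 m and 2√(Dt) = 2√(0.0166 × 1750) = 10.78 m.
Argument (x−vt)/(2√(Dt)) = (316 − 330.75)/10.78 = -1.368; ½·erfc(-1.368) = 0.9735.
C = 252 × 0.9735 = 245 mg/L.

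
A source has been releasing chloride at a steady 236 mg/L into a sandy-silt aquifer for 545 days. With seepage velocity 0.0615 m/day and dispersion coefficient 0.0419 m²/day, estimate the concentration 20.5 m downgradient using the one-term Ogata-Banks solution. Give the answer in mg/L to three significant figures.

For a continuous step input, C/C₀ ≈ ½·erfc((x−vt)/(2√(Dt))).
vt = 0.0615 × 545 = 33.5175 m and 2√(Dt) = 2√(0.0419 × 545) = 9.557 m.
Argument (x−vt)/(2√(Dt)) = (20.5 − 33.5175)/9.557 = -1.362; ½·erfc(-1.362) = 0.9730.
C = 236 × 0.9730 = 230 mg/L.

230 mg/L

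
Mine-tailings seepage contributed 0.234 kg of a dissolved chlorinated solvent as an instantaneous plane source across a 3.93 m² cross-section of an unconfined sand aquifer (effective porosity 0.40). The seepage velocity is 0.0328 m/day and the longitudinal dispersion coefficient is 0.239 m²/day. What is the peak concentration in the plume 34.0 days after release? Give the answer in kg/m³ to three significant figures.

The peak of an instantaneous 1D plume sits at x = vt; there the Gaussian factor is 1 and C_max = M/(n_e·A·√(4πDt)), where n_e·A is the pore area the mass is dissolved in.
√(4πDt) = √(4π × 0.239 × 34.0) = 10.11 m, so C_max = 0.234/(0.40 × 3.93 × 10.11) = 0.0147 kg/m³.

0.0147 kg/m³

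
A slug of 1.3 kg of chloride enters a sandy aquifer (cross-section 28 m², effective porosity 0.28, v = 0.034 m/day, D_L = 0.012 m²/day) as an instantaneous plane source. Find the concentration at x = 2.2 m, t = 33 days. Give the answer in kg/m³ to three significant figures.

0.0357 kg/m³

For an instantaneous plane source, C(x,t) = M/(n_e·A·√(4πDt)) · exp(−(x−vt)²/(4Dt)), with n_e·A the pore (flow) area.
Plume center vt = 0.034 × 33 = 1.122 m, so the well at 2.2 m is 1.078 m downgradient of the peak.
√(4πDt) = 2.231 m, giving peak height M/(n_e·A·√(4πDt)) = 1.3/(0.28 × 28 × 2.231) = 0.07432 kg/m³.
(x−vt)²/(4Dt) = (1.078)²/(4 × 0.012 × 33) = 0.7336; exp(−0.7336) = 0.4802.
C = 0.07432 × 0.4802 = 0.0357 kg/m³.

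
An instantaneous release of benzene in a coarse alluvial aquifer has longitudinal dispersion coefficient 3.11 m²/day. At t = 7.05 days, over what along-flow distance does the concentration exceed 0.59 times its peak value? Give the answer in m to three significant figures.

13.6 m

The plume is Gaussian with σ = √(2Dt) = √(2 × 3.11 × 7.05) = 6.622 m.
C/C_peak = exp(−Δx²/(2σ²)) = 0.59 ⇒ Δx = σ·√(−2 ln 0.59) = 6.622 × 1.027 = 6.801 m.
Width = 2Δx = 13.6 m.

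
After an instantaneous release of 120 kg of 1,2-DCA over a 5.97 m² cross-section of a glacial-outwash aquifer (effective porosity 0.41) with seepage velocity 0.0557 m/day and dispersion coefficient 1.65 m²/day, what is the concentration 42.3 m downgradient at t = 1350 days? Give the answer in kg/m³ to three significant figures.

0.260 kg/m³

For an instantaneous plane source, C(x,t) = M/(n_e·A·√(4πDt)) · exp(−(x−vt)²/(4Dt)), with n_e·A the pore (flow) area.
Plume center vt = 0.0557 × 1350 = 75.195 m, so the well at 42.3 m is 32.895 m upgradient of the peak.
√(4πDt) = 167.3 m, giving peak height M/(n_e·A·√(4πDt)) = 120/(0.41 × 5.97 × 167.3) = 0.2930 kg/m³.
(x−vt)²/(4Dt) = (-32.895)²/(4 × 1.65 × 1350) = 0.1214; exp(−0.1214) = 0.8857.
C = 0.2930 × 0.8857 = 0.260 kg/m³.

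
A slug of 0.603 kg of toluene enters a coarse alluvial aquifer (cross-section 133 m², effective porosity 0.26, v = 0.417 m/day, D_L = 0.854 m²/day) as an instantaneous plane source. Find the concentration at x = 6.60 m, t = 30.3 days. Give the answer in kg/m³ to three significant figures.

For an instantaneous plane source, C(x,t) = M/(n_e·A·√(4πDt)) · exp(−(x−vt)²/(4Dt)), with n_e·A the pore (flow) area.
Plume center vt = 0.417 × 30.3 = 12.6351 m, so the well at 6.60 m is 6.0351 m upgradient of the peak.
√(4πDt) = 18.03 m, giving peak height M/(n_e·A·√(4πDt)) = 0.603/(0.26 × 133 × 18.03) = 0.0009672 kg/m³.
(x−vt)²/(4Dt) = (-6.0351)²/(4 × 0.854 × 30.3) = 0.3519; exp(−0.3519) = 0.7034.
C = 0.0009672 × 0.7034 = 0.000680 kg/m³.

0.000680 kg/m³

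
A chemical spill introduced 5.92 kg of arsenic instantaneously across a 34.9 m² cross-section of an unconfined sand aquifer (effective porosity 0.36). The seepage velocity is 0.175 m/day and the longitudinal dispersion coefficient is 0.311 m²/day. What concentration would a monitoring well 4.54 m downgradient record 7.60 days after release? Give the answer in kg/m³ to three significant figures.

For an instantaneous plane source, C(x,t) = M/(n_e·A·√(4πDt)) · exp(−(x−vt)²/(4Dt)), with n_e·A the pore (flow) area.
Plume center vt = 0.175 × 7.60 = 1.33 m, so the well at 4.54 m is 3.21 m downgradient of the peak.
√(4πDt) = 5.450 m, giving peak height M/(n_e·A·√(4πDt)) = 5.92/(0.36 × 34.9 × 5.450) = 0.08646 kg/m³.
(x−vt)²/(4Dt) = (3.21)²/(4 × 0.311 × 7.60) = 1.090; exp(−1.090) = 0.3362.
C = 0.08646 × 0.3362 = 0.0291 kg/m³.

0.0291 kg/m³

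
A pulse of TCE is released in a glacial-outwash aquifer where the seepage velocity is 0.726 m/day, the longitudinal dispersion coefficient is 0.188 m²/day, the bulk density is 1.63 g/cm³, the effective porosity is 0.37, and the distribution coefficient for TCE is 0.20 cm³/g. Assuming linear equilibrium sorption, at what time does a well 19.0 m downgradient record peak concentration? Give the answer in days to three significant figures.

Retardation factor R = 1 + ρ_b·K_d/n = 1 + 1.63 × 0.20/0.37 = 1.881.
Sorption retards both mechanisms: v_R = v/R = 0.3860 m/day, D_R = D/R = 0.09995 m²/day.
Peak time from v_R²t² + 2D_R t − x² = 0: t = (√(D_R² + v_R²x²) − D_R)/v_R².
√(D_R² + v_R²x²) = √(0.09995² + 0.3860² × 19.0²) = 7.335; v_R² = 0.1490.
t = (7.335 − 0.09995)/0.1490 = 48.6 days.

48.6 days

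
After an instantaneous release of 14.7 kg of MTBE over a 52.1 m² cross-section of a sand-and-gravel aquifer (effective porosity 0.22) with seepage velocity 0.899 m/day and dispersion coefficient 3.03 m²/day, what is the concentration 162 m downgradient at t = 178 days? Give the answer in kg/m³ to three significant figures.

0.0156 kg/m³

For an instantaneous plane source, C(x,t) = M/(n_e·A·√(4πDt)) · exp(−(x−vt)²/(4Dt)), with n_e·A the pore (flow) area.
Plume center vt = 0.899 × 178 = 160.022 m, so the well at 162 m is 1.978 m downgradient of the peak.
√(4πDt) = 82.33 m, giving peak height M/(n_e·A·√(4πDt)) = 14.7/(0.22 × 52.1 × 82.33) = 0.01558 kg/m³.
(x−vt)²/(4Dt) = (1.978)²/(4 × 3.03 × 178) = 0.001814; exp(−0.001814) = 0.9982.
C = 0.01558 × 0.9982 = 0.0156 kg/m³.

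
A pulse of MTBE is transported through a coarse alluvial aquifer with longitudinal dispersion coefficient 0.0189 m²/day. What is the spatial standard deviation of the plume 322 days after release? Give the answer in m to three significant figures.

3.49 m

Dispersive spreading gives a Gaussian with σ² = 2Dt; advection only shifts the center.
σ = √(2 × 0.0189 × 322) = 3.49 m.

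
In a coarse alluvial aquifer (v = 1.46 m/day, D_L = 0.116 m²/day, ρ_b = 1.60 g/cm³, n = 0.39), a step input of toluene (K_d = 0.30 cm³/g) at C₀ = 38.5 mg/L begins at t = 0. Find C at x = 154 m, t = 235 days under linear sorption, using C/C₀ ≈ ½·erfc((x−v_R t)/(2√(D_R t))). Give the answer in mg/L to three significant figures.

18.6 mg/L

Retardation factor R = 1 + ρ_b·K_d/n = 1 + 1.60 × 0.30/0.39 = 2.231.
Sorption retards both mechanisms: v_R = v/R = 0.6544 m/day, D_R = D/R = 0.05199 m²/day.
v_R·t = 0.6544 × 235 = 153.784 m; 2√(D_R t) = 6.991 m; argument = (154 − 153.784)/6.991 = 0.03090.
C = C₀ × ½·erfc(0.03090) = 38.5 × 0.4826 = 18.6 mg/L.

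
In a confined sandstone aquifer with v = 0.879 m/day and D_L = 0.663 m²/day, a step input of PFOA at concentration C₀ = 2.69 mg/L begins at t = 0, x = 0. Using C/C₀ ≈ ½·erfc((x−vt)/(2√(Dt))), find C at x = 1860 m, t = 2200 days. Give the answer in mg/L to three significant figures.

2.46 mg/L

For a continuous step input, C/C₀ ≈ ½·erfc((x−vt)/(2√(Dt))).
vt = 0.879 × 2200 = 1933.8 m and 2√(Dt) = 2√(0.663 × 2200) = 76.38 m.
Argument (x−vt)/(2√(Dt)) = (1860 − 1933.8)/76.38 = -0.9662; ½·erfc(-0.9662) = 0.9141.
C = 2.69 × 0.9141 = 2.46 mg/L.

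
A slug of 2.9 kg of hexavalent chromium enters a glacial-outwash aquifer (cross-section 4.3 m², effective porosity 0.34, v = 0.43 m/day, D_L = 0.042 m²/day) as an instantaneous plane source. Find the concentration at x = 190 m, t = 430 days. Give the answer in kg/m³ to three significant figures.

For an instantaneous plane source, C(x,t) = M/(n_e·A·√(4πDt)) · exp(−(x−vt)²/(4Dt)), with n_e·A the pore (flow) area.
Plume center vt = 0.43 × 430 = 184.9 m, so the well at 190 m is 5.1 m downgradient of the peak.
√(4πDt) = 15.06 m, giving peak height M/(n_e·A·√(4πDt)) = 2.9/(0.34 × 4.3 × 15.06) = 0.1317 kg/m³.
(x−vt)²/(4Dt) = (5.1)²/(4 × 0.042 × 430) = 0.3600; exp(−0.3600) = 0.6977.
C = 0.1317 × 0.6977 = 0.0919 kg/m³.

0.0919 kg/m³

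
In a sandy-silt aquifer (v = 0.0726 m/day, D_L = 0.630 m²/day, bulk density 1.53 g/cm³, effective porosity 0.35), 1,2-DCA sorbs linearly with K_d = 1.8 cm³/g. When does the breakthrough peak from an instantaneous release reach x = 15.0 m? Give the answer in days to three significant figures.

Retardation factor R = 1 + ρ_b·K_d/n = 1 + 1.53 × 1.8/0.35 = 8.869.
Sorption retards both mechanisms: v_R = v/R = 0.008186 m/day, D_R = D/R = 0.07103 m²/day.
Peak time from v_R²t² + 2D_R t − x² = 0: t = (√(D_R² + v_R²x²) − D_R)/v_R².
√(D_R² + v_R²x²) = √(0.07103² + 0.008186² × 15.0²) = 0.1419; v_R² = 6.701e-05.
t = (0.1419 − 0.07103)/6.701e-05 = 1060 days.

1060 days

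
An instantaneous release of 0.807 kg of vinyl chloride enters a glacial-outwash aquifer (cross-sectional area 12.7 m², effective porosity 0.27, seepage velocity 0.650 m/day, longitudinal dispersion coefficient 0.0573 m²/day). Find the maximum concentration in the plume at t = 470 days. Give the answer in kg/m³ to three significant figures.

0.0128 kg/m³

The peak of an instantaneous 1D plume sits at x = vt; there the Gaussian factor is 1 and C_max = M/(n_e·A·√(4πDt)), where n_e·A is the pore area the mass is dissolved in.
√(4πDt) = √(4π × 0.0573 × 470) = 18.40 m, so C_max = 0.807/(0.27 × 12.7 × 18.40) = 0.0128 kg/m³.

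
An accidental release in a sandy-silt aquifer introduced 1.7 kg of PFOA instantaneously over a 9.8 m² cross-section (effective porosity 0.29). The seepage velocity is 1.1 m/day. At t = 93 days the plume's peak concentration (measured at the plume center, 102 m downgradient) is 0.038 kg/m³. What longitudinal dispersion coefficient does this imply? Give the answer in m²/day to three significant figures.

0.212 m²/day

At the plume center C_max = M/(n_e·A·√(4πDt)), so D = M²/(4πt·(n_e·A·C_max)²).
n_e·A·C_max = 0.29 × 9.8 × 0.038 = 0.1080 kg/m.
D = 1.7²/(4π × 93 × 0.1080²) = 0.212 m²/day.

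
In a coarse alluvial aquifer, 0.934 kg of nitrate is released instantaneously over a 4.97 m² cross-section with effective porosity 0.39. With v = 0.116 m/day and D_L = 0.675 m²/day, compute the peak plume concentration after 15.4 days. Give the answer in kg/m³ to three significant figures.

The peak of an instantaneous 1D plume sits at x = vt; there the Gaussian factor is 1 and C_max = M/(n_e·A·√(4πDt)), where n_e·A is the pore area the mass is dissolved in.
√(4πDt) = √(4π × 0.675 × 15.4) = 11.43 m, so C_max = 0.934/(0.39 × 4.97 × 11.43) = 0.0422 kg/m³.

0.0422 kg/m³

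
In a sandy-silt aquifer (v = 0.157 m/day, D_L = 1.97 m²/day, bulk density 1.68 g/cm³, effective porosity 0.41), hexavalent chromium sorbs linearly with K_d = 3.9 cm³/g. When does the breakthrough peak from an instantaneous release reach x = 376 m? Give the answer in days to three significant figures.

Retardation factor R = 1 + ρ_b·K_d/n = 1 + 1.68 × 3.9/0.41 = 16.98.
Sorption retards both mechanisms: v_R = v/R = 0.009246 m/day, D_R = D/R = 0.1160 m²/day.
Peak time from v_R²t² + 2D_R t − x² = 0: t = (√(D_R² + v_R²x²) − D_R)/v_R².
√(D_R² + v_R²x²) = √(0.1160² + 0.009246² × 376²) = 3.478; v_R² = 8.549e-05.
t = (3.478 − 0.1160)/8.549e-05 = 39300 days.

39300 days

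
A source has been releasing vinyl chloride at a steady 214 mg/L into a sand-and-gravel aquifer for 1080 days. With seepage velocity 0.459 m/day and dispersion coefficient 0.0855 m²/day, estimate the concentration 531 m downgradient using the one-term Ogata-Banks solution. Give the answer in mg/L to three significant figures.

For a continuous step input, C/C₀ ≈ ½·erfc((x−vt)/(2√(Dt))).
vt = 0.459 × 1080 = 495.72 m and 2√(Dt) = 2√(0.0855 × 1080) = 19.22 m.
Argument (x−vt)/(2√(Dt)) = (531 − 495.72)/19.22 = 1.836; ½·erfc(1.836) = 0.004709.
C = 214 × 0.004709 = 1.01 mg/L.

1.01 mg/L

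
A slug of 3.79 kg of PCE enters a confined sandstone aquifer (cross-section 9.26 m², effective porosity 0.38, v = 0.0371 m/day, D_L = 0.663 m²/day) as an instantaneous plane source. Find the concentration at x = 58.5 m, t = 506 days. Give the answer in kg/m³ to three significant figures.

For an instantaneous plane source, C(x,t) = M/(n_e·A·√(4πDt)) · exp(−(x−vt)²/(4Dt)), with n_e·A the pore (flow) area.
Plume center vt = 0.0371 × 506 = 18.7726 m, so the well at 58.5 m is 39.7274 m downgradient of the peak.
√(4πDt) = 64.93 m, giving peak height M/(n_e·A·√(4πDt)) = 3.79/(0.38 × 9.26 × 64.93) = 0.01659 kg/m³.
(x−vt)²/(4Dt) = (39.7274)²/(4 × 0.663 × 506) = 1.176; exp(−1.176) = 0.3085.
C = 0.01659 × 0.3085 = 0.00512 kg/m³.

0.00512 kg/m³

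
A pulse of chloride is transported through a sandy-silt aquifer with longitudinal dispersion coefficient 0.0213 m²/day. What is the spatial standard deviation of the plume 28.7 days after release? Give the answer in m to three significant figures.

1.11 m

Dispersive spreading gives a Gaussian with σ² = 2Dt; advection only shifts the center.
σ = √(2 × 0.0213 × 28.7) = 1.11 m.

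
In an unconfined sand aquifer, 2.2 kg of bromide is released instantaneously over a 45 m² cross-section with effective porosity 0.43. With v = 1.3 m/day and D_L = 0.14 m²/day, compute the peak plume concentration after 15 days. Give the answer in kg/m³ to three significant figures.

The peak of an instantaneous 1D plume sits at x = vt; there the Gaussian factor is 1 and C_max = M/(n_e·A·√(4πDt)), where n_e·A is the pore area the mass is dissolved in.
√(4πDt) = √(4π × 0.14 × 15) = 5.137 m, so C_max = 2.2/(0.43 × 45 × 5.137) = 0.0221 kg/m³.

0.0221 kg/m³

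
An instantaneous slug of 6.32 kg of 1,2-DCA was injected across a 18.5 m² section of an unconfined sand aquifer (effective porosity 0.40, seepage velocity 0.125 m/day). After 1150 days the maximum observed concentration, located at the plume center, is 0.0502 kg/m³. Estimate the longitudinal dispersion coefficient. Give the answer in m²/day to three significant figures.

At the plume center C_max = M/(n_e·A·√(4πDt)), so D = M²/(4πt·(n_e·A·C_max)²).
n_e·A·C_max = 0.40 × 18.5 × 0.0502 = 0.3715 kg/m.
D = 6.32²/(4π × 1150 × 0.3715²) = 0.0200 m²/day.

0.0200 m²/day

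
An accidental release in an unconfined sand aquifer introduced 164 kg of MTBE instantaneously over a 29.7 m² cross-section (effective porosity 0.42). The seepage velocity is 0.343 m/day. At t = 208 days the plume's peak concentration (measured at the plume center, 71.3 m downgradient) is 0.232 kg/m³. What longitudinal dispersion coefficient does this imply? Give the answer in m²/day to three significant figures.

1.23 m²/day

At the plume center C_max = M/(n_e·A·√(4πDt)), so D = M²/(4πt·(n_e·A·C_max)²).
n_e·A·C_max = 0.42 × 29.7 × 0.232 = 2.894 kg/m.
D = 164²/(4π × 208 × 2.894²) = 1.23 m²/day.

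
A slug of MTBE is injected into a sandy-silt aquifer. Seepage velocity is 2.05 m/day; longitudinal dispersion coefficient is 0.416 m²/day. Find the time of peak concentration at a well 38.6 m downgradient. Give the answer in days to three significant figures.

18.7 days

For the 1D instantaneous-source solution, setting ∂C/∂t = 0 at fixed x gives v²t² + 2Dt − x² = 0, so t = (√(D² + v²x²) − D)/v².
√(D² + v²x²) = √(0.416² + 2.05² × 38.6²) = 79.13; v² = 4.2025.
t = (79.13 − 0.416)/4.2025 = 18.7 days (vs. the pure-advection estimate x/v = 18.8 d).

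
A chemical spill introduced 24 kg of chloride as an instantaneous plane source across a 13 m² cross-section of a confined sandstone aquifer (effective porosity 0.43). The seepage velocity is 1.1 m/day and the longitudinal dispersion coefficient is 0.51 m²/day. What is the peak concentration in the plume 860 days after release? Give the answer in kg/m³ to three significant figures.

The peak of an instantaneous 1D plume sits at x = vt; there the Gaussian factor is 1 and C_max = M/(n_e·A·√(4πDt)), where n_e·A is the pore area the mass is dissolved in.
√(4πDt) = √(4π × 0.51 × 860) = 74.24 m, so C_max = 24/(0.43 × 13 × 74.24) = 0.0578 kg/m³.

0.0578 kg/m³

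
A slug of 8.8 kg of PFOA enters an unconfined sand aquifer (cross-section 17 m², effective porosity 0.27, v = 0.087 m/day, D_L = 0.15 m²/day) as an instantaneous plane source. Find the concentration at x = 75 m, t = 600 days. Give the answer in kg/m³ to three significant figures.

For an instantaneous plane source, C(x,t) = M/(n_e·A·√(4πDt)) · exp(−(x−vt)²/(4Dt)), with n_e·A the pore (flow) area.
Plume center vt = 0.087 × 600 = 52.2 m, so the well at 75 m is 22.8 m downgradient of the peak.
√(4πDt) = 33.63 m, giving peak height M/(n_e·A·√(4πDt)) = 8.8/(0.27 × 17 × 33.63) = 0.05701 kg/m³.
(x−vt)²/(4Dt) = (22.8)²/(4 × 0.15 × 600) = 1.444; exp(−1.444) = 0.2360.
C = 0.05701 × 0.2360 = 0.0135 kg/m³.

0.0135 kg/m³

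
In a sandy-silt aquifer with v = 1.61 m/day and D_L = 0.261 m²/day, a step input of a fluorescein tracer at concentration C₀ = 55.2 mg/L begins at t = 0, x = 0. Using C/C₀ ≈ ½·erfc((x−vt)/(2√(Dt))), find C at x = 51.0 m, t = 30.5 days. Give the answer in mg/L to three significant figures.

For a continuous step input, C/C₀ ≈ ½·erfc((x−vt)/(2√(Dt))).
vt = 1.61 × 30.5 = 49.105 m and 2√(Dt) = 2√(0.261 × 30.5) = 5.643 m.
Argument (x−vt)/(2√(Dt)) = (51.0 − 49.105)/5.643 = 0.3358; ½·erfc(0.3358) = 0.3174.
C = 55.2 × 0.3174 = 17.5 mg/L.

17.5 mg/L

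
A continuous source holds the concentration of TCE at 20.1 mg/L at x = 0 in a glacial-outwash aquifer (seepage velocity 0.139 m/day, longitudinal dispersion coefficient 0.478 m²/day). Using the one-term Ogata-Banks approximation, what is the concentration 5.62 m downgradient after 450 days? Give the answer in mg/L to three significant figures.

For a continuous step input, C/C₀ ≈ ½·erfc((x−vt)/(2√(Dt))).
vt = 0.139 × 450 = 62.55 m and 2√(Dt) = 2√(0.478 × 450) = 29.33 m.
Argument (x−vt)/(2√(Dt)) = (5.62 − 62.55)/29.33 = -1.941; ½·erfc(-1.941) = 0.9970.
C = 20.1 × 0.9970 = 20.0 mg/L.

20.0 mg/L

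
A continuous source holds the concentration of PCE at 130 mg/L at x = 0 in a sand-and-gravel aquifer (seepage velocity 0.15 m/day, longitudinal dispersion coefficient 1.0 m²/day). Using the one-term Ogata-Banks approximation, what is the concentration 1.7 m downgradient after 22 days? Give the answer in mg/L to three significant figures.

For a continuous step input, C/C₀ ≈ ½·erfc((x−vt)/(2√(Dt))).
vt = 0.15 × 22 = 3.3 m and 2√(Dt) = 2√(1.0 × 22) = 9.381 m.
Argument (x−vt)/(2√(Dt)) = (1.7 − 3.3)/9.381 = -0.1706; ½·erfc(-0.1706) = 0.5953.
C = 130 × 0.5953 = 77.4 mg/L.

77.4 mg/L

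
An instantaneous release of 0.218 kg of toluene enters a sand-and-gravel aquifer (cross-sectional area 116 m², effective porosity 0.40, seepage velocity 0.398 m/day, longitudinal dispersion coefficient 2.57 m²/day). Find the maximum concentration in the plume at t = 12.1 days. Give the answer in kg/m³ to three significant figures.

0.000238 kg/m³

The peak of an instantaneous 1D plume sits at x = vt; there the Gaussian factor is 1 and C_max = M/(n_e·A·√(4πDt)), where n_e·A is the pore area the mass is dissolved in.
√(4πDt) = √(4π × 2.57 × 12.1) = 19.77 m, so C_max = 0.218/(0.40 × 116 × 19.77) = 0.000238 kg/m³.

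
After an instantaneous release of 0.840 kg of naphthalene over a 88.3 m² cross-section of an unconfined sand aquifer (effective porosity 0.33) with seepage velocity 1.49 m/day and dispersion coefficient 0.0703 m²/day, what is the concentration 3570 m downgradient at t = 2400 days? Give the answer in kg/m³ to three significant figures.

0.000594 kg/m³

For an instantaneous plane source, C(x,t) = M/(n_e·A·√(4πDt)) · exp(−(x−vt)²/(4Dt)), with n_e·A the pore (flow) area.
Plume center vt = 1.49 × 2400 = 3576 m, so the well at 3570 m is 6 m upgradient of the peak.
√(4πDt) = 46.05 m, giving peak height M/(n_e·A·√(4πDt)) = 0.840/(0.33 × 88.3 × 46.05) = 0.0006260 kg/m³.
(x−vt)²/(4Dt) = (-6)²/(4 × 0.0703 × 2400) = 0.05334; exp(−0.05334) = 0.9481.
C = 0.0006260 × 0.9481 = 0.000594 kg/m³.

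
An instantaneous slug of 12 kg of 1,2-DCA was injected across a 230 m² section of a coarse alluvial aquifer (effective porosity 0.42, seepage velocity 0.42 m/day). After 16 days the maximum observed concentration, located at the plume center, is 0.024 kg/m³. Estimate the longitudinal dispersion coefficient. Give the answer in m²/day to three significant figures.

At the plume center C_max = M/(n_e·A·√(4πDt)), so D = M²/(4πt·(n_e·A·C_max)²).
n_e·A·C_max = 0.42 × 230 × 0.024 = 2.318 kg/m.
D = 12²/(4π × 16 × 2.318²) = 0.133 m²/day.

0.133 m²/day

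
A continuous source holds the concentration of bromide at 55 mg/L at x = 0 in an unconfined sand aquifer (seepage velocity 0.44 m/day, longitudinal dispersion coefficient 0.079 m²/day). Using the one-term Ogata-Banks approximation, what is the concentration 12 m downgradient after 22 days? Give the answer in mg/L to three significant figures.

For a continuous step input, C/C₀ ≈ ½·erfc((x−vt)/(2√(Dt))).
vt = 0.44 × 22 = 9.68 m and 2√(Dt) = 2√(0.079 × 22) = 2.637 m.
Argument (x−vt)/(2√(Dt)) = (12 − 9.68)/2.637 = 0.8798; ½·erfc(0.8798) = 0.1067.
C = 55 × 0.1067 = 5.87 mg/L.

5.87 mg/L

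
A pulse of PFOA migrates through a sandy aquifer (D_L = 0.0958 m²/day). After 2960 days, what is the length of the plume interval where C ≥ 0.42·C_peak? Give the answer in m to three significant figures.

The plume is Gaussian with σ = √(2Dt) = √(2 × 0.0958 × 2960) = 23.81 m.
C/C_peak = exp(−Δx²/(2σ²)) = 0.42 ⇒ Δx = σ·√(−2 ln 0.42) = 23.81 × 1.317 = 31.36 m.
Width = 2Δx = 62.7 m.

62.7 m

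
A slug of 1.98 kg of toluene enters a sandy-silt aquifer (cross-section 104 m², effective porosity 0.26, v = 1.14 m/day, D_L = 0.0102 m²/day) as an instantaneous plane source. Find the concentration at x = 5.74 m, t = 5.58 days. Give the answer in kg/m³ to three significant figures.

For an instantaneous plane source, C(x,t) = M/(n_e·A·√(4πDt)) · exp(−(x−vt)²/(4Dt)), with n_e·A the pore (flow) area.
Plume center vt = 1.14 × 5.58 = 6.3612 m, so the well at 5.74 m is 0.6212 m upgradient of the peak.
√(4πDt) = 0.8457 m, giving peak height M/(n_e·A·√(4πDt)) = 1.98/(0.26 × 104 × 0.8457) = 0.08658 kg/m³.
(x−vt)²/(4Dt) = (-0.6212)²/(4 × 0.0102 × 5.58) = 1.695; exp(−1.695) = 0.1836.
C = 0.08658 × 0.1836 = 0.0159 kg/m³.

0.0159 kg/m³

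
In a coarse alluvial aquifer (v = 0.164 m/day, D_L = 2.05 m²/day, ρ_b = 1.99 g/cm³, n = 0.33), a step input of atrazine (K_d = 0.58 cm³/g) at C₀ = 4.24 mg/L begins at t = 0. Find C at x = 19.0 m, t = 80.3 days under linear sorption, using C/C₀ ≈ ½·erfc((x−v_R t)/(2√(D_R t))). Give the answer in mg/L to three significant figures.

0.128 mg/L

Retardation factor R = 1 + ρ_b·K_d/n = 1 + 1.99 × 0.58/0.33 = 4.498.
Sorption retards both mechanisms: v_R = v/R = 0.03646 m/day, D_R = D/R = 0.4558 m²/day.
v_R·t = 0.03646 × 80.3 = 2.927738 m; 2√(D_R t) = 12.10 m; argument = (19.0 − 2.927738)/12.10 = 1.328.
C = C₀ × ½·erfc(1.328) = 4.24 × 0.03019 = 0.128 mg/L.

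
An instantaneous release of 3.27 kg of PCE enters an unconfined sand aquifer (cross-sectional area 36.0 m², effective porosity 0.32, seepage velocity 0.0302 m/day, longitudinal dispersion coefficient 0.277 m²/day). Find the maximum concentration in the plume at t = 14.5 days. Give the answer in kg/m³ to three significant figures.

The peak of an instantaneous 1D plume sits at x = vt; there the Gaussian factor is 1 and C_max = M/(n_e·A·√(4πDt)), where n_e·A is the pore area the mass is dissolved in.
√(4πDt) = √(4π × 0.277 × 14.5) = 7.104 m, so C_max = 3.27/(0.32 × 36.0 × 7.104) = 0.0400 kg/m³.

0.0400 kg/m³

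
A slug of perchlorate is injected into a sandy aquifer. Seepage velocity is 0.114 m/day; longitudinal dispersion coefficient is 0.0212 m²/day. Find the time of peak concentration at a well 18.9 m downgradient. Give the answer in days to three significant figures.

164 days

For the 1D instantaneous-source solution, setting ∂C/∂t = 0 at fixed x gives v²t² + 2Dt − x² = 0, so t = (√(D² + v²x²) − D)/v².
√(D² + v²x²) = √(0.0212² + 0.114² × 18.9²) = 2.155; v² = 0.012996.
t = (2.155 − 0.0212)/0.012996 = 164 days (vs. the pure-advection estimate x/v = 166 d).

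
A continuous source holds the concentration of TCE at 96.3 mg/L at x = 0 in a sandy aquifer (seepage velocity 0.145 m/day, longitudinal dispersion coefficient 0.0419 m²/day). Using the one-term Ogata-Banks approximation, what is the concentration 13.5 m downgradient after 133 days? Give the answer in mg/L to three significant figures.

For a continuous step input, C/C₀ ≈ ½·erfc((x−vt)/(2√(Dt))).
vt = 0.145 × 133 = 19.285 m and 2√(Dt) = 2√(0.0419 × 133) = 4.721 m.
Argument (x−vt)/(2√(Dt)) = (13.5 − 19.285)/4.721 = -1.225; ½·erfc(-1.225) = 0.9584.
C = 96.3 × 0.9584 = 92.3 mg/L.

92.3 mg/L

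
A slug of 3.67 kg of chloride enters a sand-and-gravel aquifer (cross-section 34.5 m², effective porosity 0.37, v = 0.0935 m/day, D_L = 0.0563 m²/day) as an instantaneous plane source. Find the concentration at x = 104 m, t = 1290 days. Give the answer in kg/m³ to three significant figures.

For an instantaneous plane source, C(x,t) = M/(n_e·A·√(4πDt)) · exp(−(x−vt)²/(4Dt)), with n_e·A the pore (flow) area.
Plume center vt = 0.0935 × 1290 = 120.615 m, so the well at 104 m is 16.615 m upgradient of the peak.
√(4πDt) = 30.21 m, giving peak height M/(n_e·A·√(4πDt)) = 3.67/(0.37 × 34.5 × 30.21) = 0.009517 kg/m³.
(x−vt)²/(4Dt) = (-16.615)²/(4 × 0.0563 × 1290) = 0.9503; exp(−0.9503) = 0.3866.
C = 0.009517 × 0.3866 = 0.00368 kg/m³.

0.00368 kg/m³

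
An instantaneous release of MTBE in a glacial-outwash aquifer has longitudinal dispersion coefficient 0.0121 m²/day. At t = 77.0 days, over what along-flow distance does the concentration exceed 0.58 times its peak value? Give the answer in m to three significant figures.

2.85 m

The plume is Gaussian with σ = √(2Dt) = √(2 × 0.0121 × 77.0) = 1.365 m.
C/C_peak = exp(−Δx²/(2σ²)) = 0.58 ⇒ Δx = σ·√(−2 ln 0.58) = 1.365 × 1.044 = 1.425 m.
Width = 2Δx = 2.85 m.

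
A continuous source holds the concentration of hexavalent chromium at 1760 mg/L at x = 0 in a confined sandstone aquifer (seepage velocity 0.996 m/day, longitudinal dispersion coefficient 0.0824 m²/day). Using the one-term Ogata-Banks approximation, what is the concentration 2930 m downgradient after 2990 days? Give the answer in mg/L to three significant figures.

For a continuous step input, C/C₀ ≈ ½·erfc((x−vt)/(2√(Dt))).
vt = 0.996 × 2990 = 2978.04 m and 2√(Dt) = 2√(0.0824 × 2990) = 31.39 m.
Argument (x−vt)/(2√(Dt)) = (2930 − 2978.04)/31.39 = -1.530; ½·erfc(-1.530) = 0.9848.
C = 1760 × 0.9848 = 1730 mg/L.

1730 mg/L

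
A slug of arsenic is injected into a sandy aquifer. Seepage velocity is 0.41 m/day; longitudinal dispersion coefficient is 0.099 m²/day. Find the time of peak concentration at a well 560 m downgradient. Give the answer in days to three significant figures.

For the 1D instantaneous-source solution, setting ∂C/∂t = 0 at fixed x gives v²t² + 2Dt − x² = 0, so t = (√(D² + v²x²) − D)/v².
√(D² + v²x²) = √(0.099² + 0.41² × 560²) = 229.6; v² = 0.1681.
t = (229.6 − 0.099)/0.1681 = 1370 days (vs. the pure-advection estimate x/v = 1370 d).

1370 days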